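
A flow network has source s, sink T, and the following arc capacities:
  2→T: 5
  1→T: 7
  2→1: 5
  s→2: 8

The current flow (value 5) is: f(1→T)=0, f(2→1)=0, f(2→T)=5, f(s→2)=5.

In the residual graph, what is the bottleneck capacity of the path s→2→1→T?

3

Residual capacities along the path: s→2: 3, 2→1: 5, 1→T: 7.
Minimum is 3.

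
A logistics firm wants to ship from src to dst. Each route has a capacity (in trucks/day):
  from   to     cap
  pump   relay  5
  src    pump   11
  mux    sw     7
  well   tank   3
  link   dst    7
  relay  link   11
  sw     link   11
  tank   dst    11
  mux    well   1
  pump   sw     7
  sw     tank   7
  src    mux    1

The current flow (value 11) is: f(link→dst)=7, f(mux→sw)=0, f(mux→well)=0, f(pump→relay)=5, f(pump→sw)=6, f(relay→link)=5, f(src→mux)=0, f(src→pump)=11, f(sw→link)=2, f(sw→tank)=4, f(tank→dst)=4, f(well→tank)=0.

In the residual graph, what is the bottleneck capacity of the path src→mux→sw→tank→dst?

1

Residual capacities along the path: src→mux: 1, mux→sw: 7, sw→tank: 3, tank→dst: 7.
Minimum is 1.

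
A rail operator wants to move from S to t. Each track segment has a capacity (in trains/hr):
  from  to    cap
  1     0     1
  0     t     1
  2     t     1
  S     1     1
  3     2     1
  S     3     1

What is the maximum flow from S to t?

2

Augment S->3->2->t: bottleneck 1. Total 1.
Augment S->1->0->t: bottleneck 1. Total 2.
No augmenting path remains in the residual graph.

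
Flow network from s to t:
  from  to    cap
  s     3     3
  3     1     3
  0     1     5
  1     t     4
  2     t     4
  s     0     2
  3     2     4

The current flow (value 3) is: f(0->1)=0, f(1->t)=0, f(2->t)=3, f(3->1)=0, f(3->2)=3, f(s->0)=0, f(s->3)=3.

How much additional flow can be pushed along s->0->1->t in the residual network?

2

Residual capacities along the path: s->0: 2, 0->1: 5, 1->t: 4.
Minimum is 2.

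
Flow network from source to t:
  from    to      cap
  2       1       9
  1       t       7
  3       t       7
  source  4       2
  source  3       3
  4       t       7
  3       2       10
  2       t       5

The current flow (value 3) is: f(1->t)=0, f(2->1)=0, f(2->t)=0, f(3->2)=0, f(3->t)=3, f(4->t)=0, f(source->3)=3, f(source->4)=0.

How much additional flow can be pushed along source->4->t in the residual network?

Residual capacities along the path: source->4: 2, 4->t: 7.
Minimum is 2.

2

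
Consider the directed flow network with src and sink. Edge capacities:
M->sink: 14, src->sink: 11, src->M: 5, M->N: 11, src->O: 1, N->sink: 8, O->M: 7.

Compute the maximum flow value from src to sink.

17

Augment src->sink: bottleneck 11. Total 11.
Augment src->M->sink: bottleneck 5. Total 16.
Augment src->O->M->sink: bottleneck 1. Total 17.
No augmenting path remains in the residual graph.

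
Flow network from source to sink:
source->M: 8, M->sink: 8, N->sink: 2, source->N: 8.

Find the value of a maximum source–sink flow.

10

Augment source->M->sink: bottleneck 8. Total 8.
Augment source->N->sink: bottleneck 2. Total 10.
No augmenting path remains in the residual graph.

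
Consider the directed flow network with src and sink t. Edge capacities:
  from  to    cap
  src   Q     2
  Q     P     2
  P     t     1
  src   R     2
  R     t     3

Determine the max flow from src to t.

Augment src→R→t: bottleneck 2. Total 2.
Augment src→Q→P→t: bottleneck 1. Total 3.
No augmenting path remains in the residual graph.

3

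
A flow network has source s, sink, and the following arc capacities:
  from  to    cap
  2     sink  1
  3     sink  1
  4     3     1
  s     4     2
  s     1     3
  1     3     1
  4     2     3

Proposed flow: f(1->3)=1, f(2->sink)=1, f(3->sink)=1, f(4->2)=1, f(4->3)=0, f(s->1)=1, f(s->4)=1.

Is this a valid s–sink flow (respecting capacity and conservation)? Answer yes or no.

Yes

Every edge has 0 ≤ f(e) ≤ cap(e).
At each intermediate node, inflow equals outflow.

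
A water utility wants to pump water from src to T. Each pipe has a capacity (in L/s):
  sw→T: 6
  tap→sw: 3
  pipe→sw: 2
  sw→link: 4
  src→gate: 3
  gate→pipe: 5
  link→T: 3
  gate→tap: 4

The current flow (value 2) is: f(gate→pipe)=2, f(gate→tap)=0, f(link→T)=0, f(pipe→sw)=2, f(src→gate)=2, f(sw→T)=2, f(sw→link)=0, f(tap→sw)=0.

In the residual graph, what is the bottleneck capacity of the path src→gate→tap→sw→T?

1

Residual capacities along the path: src→gate: 1, gate→tap: 4, tap→sw: 3, sw→T: 4.
Minimum is 1.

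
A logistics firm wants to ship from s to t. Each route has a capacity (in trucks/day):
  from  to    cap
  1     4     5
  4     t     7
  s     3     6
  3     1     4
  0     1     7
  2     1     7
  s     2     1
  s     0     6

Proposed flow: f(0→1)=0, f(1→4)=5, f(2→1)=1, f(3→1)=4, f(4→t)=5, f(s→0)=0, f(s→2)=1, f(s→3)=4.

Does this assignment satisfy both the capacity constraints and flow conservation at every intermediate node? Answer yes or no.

Yes

Every edge has 0 ≤ f(e) ≤ cap(e).
At each intermediate node, inflow equals outflow.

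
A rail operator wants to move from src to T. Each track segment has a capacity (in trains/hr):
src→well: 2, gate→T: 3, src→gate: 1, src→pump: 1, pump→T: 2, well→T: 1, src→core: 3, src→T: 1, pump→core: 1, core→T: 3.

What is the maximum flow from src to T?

7

Augment src→T: bottleneck 1. Total 1.
Augment src→pump→T: bottleneck 1. Total 2.
Augment src→gate→T: bottleneck 1. Total 3.
Augment src→well→T: bottleneck 1. Total 4.
Augment src→core→T: bottleneck 3. Total 7.
No augmenting path remains in the residual graph.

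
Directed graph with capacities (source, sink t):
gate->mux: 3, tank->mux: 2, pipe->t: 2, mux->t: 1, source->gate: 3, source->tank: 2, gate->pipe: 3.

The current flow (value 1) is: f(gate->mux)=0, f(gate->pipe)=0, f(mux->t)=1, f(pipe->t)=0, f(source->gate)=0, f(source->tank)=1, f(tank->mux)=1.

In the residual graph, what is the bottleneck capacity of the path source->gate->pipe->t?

Residual capacities along the path: source->gate: 3, gate->pipe: 3, pipe->t: 2.
Minimum is 2.

2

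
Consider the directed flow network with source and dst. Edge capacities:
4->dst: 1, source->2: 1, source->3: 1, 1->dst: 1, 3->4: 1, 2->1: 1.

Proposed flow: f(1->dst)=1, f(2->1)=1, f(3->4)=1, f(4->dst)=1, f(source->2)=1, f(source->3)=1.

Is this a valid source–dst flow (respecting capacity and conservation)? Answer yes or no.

Every edge has 0 ≤ f(e) ≤ cap(e).
At each intermediate node, inflow equals outflow.

Yes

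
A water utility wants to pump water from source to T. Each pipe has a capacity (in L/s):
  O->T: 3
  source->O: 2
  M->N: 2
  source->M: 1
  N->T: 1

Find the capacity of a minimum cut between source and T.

3

Max flow = 3 (via 2 augmenting paths).
In the residual at optimum, the set reachable from source is {source}.
Cut edges: source->M (cap 1), source->O (cap 2). Sum = 3.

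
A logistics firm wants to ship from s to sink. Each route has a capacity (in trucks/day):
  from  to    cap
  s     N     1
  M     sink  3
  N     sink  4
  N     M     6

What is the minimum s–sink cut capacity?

Max flow = 1 (via 1 augmenting path).
In the residual at optimum, the set reachable from s is {s}.
Cut edges: s->N (cap 1). Sum = 1.

1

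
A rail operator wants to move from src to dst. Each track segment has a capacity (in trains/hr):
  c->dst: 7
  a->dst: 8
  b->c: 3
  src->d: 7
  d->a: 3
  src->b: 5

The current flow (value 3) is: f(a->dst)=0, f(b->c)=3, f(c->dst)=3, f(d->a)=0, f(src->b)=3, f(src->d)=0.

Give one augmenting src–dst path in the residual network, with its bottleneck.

src->d->a->dst, bottleneck 3

Residual along src->d->a->dst: src->d: 7, d->a: 3, a->dst: 8.
Bottleneck = min = 3.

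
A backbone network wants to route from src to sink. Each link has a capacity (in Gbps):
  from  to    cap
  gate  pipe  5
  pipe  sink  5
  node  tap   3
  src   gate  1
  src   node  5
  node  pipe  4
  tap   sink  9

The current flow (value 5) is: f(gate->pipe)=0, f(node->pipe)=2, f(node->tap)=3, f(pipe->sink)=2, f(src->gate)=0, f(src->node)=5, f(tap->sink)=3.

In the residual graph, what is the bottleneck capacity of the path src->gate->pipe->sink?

1

Residual capacities along the path: src->gate: 1, gate->pipe: 5, pipe->sink: 3.
Minimum is 1.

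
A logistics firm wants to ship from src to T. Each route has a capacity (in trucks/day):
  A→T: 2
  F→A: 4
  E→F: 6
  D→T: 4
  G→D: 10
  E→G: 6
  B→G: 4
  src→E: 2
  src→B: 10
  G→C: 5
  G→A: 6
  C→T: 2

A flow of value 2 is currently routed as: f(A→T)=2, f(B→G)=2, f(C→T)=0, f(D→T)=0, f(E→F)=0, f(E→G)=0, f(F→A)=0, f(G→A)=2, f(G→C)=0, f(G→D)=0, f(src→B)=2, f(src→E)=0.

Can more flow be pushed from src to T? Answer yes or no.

Yes

Residual path src→B→G→D→T has bottleneck 2 > 0.
Pushing 2 along it raises the flow to 4, so the given flow is not maximum.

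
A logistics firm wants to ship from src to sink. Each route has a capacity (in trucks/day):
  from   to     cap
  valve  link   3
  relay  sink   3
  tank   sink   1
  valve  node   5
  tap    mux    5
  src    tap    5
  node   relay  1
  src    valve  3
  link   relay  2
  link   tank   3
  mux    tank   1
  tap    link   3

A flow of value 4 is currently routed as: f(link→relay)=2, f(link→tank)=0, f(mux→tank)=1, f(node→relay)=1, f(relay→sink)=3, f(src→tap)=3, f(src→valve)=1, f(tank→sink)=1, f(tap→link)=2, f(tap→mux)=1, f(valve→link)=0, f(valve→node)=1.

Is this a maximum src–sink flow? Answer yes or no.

Yes

Residual reachable from src: {link, mux, node, src, tank, tap, valve}; sink is not reachable.
Saturated cut: link→relay, tank→sink, node→relay with total capacity 4 = current flow value. Flow is maximum.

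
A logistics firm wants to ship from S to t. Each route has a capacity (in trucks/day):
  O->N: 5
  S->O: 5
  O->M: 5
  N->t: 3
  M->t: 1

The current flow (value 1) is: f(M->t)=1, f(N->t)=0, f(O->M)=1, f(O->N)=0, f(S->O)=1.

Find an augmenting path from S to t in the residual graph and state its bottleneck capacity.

S->O->N->t, bottleneck 3

Residual along S->O->N->t: S->O: 4, O->N: 5, N->t: 3.
Bottleneck = min = 3.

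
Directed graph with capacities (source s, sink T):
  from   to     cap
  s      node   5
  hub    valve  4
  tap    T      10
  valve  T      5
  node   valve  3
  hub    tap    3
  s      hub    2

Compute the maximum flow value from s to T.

Augment s→hub→tap→T: bottleneck 2. Total 2.
Augment s→node→valve→T: bottleneck 3. Total 5.
No augmenting path remains in the residual graph.

5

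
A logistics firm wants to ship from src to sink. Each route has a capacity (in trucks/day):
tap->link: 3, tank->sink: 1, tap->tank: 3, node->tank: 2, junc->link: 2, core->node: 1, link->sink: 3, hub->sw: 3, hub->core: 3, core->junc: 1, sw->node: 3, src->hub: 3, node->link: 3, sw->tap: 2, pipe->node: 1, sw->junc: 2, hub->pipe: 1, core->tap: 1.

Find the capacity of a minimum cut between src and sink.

3

Max flow = 3 (via 3 augmenting paths).
In the residual at optimum, the set reachable from src is {src}.
Cut edges: src->hub (cap 3). Sum = 3.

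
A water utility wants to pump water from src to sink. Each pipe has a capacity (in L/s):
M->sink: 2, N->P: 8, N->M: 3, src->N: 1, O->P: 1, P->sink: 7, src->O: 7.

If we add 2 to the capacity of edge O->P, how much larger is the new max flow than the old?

Original max flow = 2.
After raising cap(O->P), augmenting paths through that edge carry 2 more units.
New max flow = 4. Increase = 2.

2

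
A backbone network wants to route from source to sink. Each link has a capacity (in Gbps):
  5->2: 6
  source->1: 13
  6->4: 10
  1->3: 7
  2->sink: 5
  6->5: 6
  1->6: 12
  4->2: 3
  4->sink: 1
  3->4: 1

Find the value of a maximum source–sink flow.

6

Augment source->1->3->4->sink: bottleneck 1. Total 1.
Augment source->1->6->5->2->sink: bottleneck 5. Total 6.
No augmenting path remains in the residual graph.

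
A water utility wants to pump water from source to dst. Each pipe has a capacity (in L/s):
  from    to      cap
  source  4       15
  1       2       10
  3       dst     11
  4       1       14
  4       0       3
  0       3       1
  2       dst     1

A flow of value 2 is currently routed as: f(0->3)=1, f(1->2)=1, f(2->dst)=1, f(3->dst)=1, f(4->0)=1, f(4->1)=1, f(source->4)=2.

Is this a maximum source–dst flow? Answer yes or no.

Residual reachable from source: {0, 1, 2, 4, source}; dst is not reachable.
Saturated cut: 0->3, 2->dst with total capacity 2 = current flow value. Flow is maximum.

Yes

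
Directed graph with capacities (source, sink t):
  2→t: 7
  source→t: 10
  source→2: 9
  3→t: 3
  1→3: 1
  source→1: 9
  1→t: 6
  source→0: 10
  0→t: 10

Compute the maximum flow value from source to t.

34

Augment source→t: bottleneck 10. Total 10.
Augment source→0→t: bottleneck 10. Total 20.
Augment source→1→t: bottleneck 6. Total 26.
Augment source→2→t: bottleneck 7. Total 33.
Augment source→1→3→t: bottleneck 1. Total 34.
No augmenting path remains in the residual graph.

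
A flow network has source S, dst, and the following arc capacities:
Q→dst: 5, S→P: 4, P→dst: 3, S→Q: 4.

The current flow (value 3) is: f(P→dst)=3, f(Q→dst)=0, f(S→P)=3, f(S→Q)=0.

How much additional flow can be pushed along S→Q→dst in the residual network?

Residual capacities along the path: S→Q: 4, Q→dst: 5.
Minimum is 4.

4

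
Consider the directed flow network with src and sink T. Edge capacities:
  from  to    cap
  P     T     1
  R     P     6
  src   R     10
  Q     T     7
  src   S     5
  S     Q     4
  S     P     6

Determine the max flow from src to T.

5

Augment src->S->Q->T: bottleneck 4. Total 4.
Augment src->S->P->T: bottleneck 1. Total 5.
No augmenting path remains in the residual graph.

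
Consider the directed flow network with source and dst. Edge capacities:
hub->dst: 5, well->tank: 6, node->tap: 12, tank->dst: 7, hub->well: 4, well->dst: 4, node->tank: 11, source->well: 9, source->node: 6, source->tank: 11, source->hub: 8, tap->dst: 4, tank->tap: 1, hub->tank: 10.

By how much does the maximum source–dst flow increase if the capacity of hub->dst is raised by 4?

Original max flow = 20.
After raising cap(hub->dst), augmenting paths through that edge carry 3 more units.
New max flow = 23. Increase = 3.

3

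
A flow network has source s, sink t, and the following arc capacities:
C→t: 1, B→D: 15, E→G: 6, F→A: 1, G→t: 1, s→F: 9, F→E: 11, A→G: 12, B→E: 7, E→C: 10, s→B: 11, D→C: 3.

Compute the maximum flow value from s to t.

2

Augment s→B→D→C→t: bottleneck 1. Total 1.
Augment s→B→E→G→t: bottleneck 1. Total 2.
No augmenting path remains in the residual graph.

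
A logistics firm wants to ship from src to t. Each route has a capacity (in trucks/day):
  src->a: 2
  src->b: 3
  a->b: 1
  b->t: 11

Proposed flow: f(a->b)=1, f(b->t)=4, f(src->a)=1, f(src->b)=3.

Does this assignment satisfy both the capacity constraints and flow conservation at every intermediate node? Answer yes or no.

Yes

Every edge has 0 ≤ f(e) ≤ cap(e).
At each intermediate node, inflow equals outflow.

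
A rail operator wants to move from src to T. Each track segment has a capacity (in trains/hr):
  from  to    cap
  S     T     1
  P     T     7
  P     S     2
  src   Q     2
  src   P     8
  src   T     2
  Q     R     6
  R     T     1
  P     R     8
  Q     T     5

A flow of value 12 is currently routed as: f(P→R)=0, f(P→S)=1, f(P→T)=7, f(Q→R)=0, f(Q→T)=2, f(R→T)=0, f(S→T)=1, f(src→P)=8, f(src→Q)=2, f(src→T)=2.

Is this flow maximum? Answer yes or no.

Yes

Residual reachable from src: {src}; T is not reachable.
Saturated cut: src→Q, src→P, src→T with total capacity 12 = current flow value. Flow is maximum.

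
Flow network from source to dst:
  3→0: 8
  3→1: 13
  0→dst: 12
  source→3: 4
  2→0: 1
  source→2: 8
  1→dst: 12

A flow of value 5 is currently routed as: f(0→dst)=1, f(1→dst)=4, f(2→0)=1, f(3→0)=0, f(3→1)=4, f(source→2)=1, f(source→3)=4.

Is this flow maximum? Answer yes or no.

Residual reachable from source: {2, source}; dst is not reachable.
Saturated cut: source→3, 2→0 with total capacity 5 = current flow value. Flow is maximum.

Yes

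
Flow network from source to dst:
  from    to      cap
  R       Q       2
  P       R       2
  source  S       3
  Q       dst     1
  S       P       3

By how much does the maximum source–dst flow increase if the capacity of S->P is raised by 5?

Original max flow = 1.
Edge S->P does not cross the min cut (source side {P, Q, R, S, source}), so extra capacity there cannot help.
New max flow = 1. Increase = 0.

0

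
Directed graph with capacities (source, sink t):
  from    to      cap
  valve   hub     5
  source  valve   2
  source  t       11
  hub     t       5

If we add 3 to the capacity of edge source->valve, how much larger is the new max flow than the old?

3

Original max flow = 13.
After raising cap(source->valve), augmenting paths through that edge carry 3 more units.
New max flow = 16. Increase = 3.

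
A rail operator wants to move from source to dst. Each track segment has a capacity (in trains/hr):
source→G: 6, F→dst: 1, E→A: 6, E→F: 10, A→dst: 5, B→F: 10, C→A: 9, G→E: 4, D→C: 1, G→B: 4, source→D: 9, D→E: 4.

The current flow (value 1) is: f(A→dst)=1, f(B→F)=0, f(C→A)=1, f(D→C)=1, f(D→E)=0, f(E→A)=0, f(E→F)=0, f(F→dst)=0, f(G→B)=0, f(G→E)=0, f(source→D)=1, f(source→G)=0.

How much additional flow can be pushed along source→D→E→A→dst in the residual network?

4

Residual capacities along the path: source→D: 8, D→E: 4, E→A: 6, A→dst: 4.
Minimum is 4.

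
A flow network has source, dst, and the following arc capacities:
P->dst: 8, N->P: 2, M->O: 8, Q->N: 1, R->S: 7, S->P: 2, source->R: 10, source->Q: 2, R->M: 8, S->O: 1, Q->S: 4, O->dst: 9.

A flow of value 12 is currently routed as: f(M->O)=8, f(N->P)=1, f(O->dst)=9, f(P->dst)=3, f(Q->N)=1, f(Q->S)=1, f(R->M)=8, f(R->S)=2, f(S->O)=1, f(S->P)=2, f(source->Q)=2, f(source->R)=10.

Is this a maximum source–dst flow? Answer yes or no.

Yes

Residual reachable from source: {source}; dst is not reachable.
Saturated cut: source->R, source->Q with total capacity 12 = current flow value. Flow is maximum.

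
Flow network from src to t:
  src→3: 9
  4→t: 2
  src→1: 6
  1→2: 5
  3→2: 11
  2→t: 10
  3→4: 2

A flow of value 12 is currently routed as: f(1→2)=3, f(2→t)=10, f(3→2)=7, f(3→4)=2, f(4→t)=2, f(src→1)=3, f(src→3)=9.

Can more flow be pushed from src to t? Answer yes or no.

No

Residual reachable from src: {1, 2, 3, src}; t is not reachable.
Saturated cut: 3→4, 2→t with total capacity 12 = current flow value. Flow is maximum.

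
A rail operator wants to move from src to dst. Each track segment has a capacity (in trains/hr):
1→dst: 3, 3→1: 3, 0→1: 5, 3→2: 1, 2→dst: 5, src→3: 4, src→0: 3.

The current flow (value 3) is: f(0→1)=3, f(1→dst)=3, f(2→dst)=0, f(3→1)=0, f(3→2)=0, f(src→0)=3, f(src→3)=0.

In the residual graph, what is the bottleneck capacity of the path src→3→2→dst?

1

Residual capacities along the path: src→3: 4, 3→2: 1, 2→dst: 5.
Minimum is 1.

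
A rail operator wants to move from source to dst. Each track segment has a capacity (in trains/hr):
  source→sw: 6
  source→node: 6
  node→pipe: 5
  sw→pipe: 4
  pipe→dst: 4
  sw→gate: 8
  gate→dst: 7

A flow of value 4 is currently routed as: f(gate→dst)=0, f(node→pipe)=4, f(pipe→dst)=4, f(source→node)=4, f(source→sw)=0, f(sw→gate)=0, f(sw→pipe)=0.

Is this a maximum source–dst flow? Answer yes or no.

Residual path source→sw→gate→dst has bottleneck 6 > 0.
Pushing 6 along it raises the flow to 10, so the given flow is not maximum.

No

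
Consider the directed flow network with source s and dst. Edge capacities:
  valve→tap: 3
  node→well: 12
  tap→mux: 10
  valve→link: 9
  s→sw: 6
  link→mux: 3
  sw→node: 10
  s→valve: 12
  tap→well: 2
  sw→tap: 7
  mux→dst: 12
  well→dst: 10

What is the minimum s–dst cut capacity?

12

Max flow = 12 (via 3 augmenting paths).
In the residual at optimum, the set reachable from s is {link, s, valve}.
Cut edges: s→sw (cap 6), valve→tap (cap 3), link→mux (cap 3). Sum = 12.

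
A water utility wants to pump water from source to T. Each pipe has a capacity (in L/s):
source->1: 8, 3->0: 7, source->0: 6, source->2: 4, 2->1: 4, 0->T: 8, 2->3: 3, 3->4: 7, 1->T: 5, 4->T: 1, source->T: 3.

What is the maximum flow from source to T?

Augment source->T: bottleneck 3. Total 3.
Augment source->1->T: bottleneck 5. Total 8.
Augment source->0->T: bottleneck 6. Total 14.
Augment source->2->3->0->T: bottleneck 2. Total 16.
Augment source->2->3->4->T: bottleneck 1. Total 17.
No augmenting path remains in the residual graph.

17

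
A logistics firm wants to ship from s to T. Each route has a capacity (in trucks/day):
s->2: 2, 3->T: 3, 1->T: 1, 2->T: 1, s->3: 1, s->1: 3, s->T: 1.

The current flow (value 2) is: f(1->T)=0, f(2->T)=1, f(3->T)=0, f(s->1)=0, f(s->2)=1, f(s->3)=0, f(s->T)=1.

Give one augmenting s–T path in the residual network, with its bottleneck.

s->3->T, bottleneck 1

Residual along s->3->T: s->3: 1, 3->T: 3.
Bottleneck = min = 1.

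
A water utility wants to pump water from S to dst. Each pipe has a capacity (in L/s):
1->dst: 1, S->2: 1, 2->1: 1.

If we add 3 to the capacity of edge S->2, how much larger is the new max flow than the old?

0

Original max flow = 1.
Even with extra capacity on S->2, another cut of capacity 1 remains binding.
New max flow = 1. Increase = 0.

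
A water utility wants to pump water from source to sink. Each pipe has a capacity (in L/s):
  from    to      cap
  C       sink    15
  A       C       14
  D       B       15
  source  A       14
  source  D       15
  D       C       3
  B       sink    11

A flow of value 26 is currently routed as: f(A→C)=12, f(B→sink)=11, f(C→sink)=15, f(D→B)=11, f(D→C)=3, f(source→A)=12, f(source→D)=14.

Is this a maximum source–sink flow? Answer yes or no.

Residual reachable from source: {A, B, C, D, source}; sink is not reachable.
Saturated cut: B→sink, C→sink with total capacity 26 = current flow value. Flow is maximum.

Yes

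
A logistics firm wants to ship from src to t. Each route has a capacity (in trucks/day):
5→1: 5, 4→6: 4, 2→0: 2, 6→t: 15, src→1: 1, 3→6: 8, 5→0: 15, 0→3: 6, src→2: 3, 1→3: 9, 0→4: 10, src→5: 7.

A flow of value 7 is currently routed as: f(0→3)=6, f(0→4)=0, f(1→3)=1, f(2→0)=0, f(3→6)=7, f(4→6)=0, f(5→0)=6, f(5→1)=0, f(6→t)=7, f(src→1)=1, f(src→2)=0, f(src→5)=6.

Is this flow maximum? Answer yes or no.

Residual path src→5→0→4→6→t has bottleneck 1 > 0.
Pushing 1 along it raises the flow to 8, so the given flow is not maximum.

No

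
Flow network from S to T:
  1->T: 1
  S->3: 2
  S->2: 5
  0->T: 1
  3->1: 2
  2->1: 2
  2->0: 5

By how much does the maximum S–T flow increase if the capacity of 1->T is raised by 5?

3

Original max flow = 2.
After raising cap(1->T), augmenting paths through that edge carry 3 more units.
New max flow = 5. Increase = 3.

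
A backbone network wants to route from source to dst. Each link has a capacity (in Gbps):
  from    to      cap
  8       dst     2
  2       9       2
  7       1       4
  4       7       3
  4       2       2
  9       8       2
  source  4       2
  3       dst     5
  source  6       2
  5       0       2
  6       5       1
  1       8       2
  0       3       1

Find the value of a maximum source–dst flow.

3

Augment source→4→7→1→8→dst: bottleneck 2. Total 2.
Augment source→6→5→0→3→dst: bottleneck 1. Total 3.
No augmenting path remains in the residual graph.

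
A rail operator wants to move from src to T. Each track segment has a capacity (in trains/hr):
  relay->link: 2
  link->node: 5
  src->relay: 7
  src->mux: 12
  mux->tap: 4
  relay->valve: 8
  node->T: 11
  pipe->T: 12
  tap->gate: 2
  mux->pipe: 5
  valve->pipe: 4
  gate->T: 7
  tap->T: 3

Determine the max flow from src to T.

Augment src->mux->tap->T: bottleneck 3. Total 3.
Augment src->mux->pipe->T: bottleneck 5. Total 8.
Augment src->relay->link->node->T: bottleneck 2. Total 10.
Augment src->relay->valve->pipe->T: bottleneck 4. Total 14.
Augment src->mux->tap->gate->T: bottleneck 1. Total 15.
No augmenting path remains in the residual graph.

15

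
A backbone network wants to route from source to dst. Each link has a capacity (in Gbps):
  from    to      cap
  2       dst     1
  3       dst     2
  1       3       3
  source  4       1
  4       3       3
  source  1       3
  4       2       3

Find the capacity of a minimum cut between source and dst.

Max flow = 3 (via 2 augmenting paths).
In the residual at optimum, the set reachable from source is {1, 3, source}.
Cut edges: source->4 (cap 1), 3->dst (cap 2). Sum = 3.

3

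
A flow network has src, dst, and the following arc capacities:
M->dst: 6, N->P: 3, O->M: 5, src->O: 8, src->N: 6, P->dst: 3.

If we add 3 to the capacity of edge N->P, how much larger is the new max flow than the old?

0

Original max flow = 8.
Even with extra capacity on N->P, another cut of capacity 8 remains binding.
New max flow = 8. Increase = 0.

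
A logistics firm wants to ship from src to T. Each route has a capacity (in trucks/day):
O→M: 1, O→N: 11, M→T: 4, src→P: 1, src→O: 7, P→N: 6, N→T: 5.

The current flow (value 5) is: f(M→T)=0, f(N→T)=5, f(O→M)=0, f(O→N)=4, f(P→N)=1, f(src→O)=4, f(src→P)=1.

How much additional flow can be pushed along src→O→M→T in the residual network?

Residual capacities along the path: src→O: 3, O→M: 1, M→T: 4.
Minimum is 1.

1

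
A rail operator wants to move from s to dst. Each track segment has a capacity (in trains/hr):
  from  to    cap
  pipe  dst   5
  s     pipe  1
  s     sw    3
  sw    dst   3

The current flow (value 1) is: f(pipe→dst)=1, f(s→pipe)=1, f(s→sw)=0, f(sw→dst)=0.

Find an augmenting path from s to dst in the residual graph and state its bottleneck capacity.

s→sw→dst, bottleneck 3

Residual along s→sw→dst: s→sw: 3, sw→dst: 3.
Bottleneck = min = 3.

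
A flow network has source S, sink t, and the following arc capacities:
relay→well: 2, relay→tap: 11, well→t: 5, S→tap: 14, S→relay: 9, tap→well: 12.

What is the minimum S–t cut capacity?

Max flow = 5 (via 2 augmenting paths).
In the residual at optimum, the set reachable from S is {S, relay, tap, well}.
Cut edges: well→t (cap 5). Sum = 5.

5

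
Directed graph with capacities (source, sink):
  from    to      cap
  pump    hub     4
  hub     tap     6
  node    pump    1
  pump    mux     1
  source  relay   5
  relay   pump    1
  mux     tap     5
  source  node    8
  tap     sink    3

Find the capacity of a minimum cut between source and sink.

2

Max flow = 2 (via 2 augmenting paths).
In the residual at optimum, the set reachable from source is {node, relay, source}.
Cut edges: node->pump (cap 1), relay->pump (cap 1). Sum = 2.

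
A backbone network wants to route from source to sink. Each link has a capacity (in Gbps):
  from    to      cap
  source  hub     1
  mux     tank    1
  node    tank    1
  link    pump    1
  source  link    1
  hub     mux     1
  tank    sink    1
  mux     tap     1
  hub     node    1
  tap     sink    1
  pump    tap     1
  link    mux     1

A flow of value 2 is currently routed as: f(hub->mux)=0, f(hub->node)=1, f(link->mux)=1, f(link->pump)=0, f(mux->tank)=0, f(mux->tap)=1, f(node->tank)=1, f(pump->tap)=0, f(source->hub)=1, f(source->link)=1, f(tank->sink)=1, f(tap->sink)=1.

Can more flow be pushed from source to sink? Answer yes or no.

No

Residual reachable from source: {source}; sink is not reachable.
Saturated cut: source->hub, source->link with total capacity 2 = current flow value. Flow is maximum.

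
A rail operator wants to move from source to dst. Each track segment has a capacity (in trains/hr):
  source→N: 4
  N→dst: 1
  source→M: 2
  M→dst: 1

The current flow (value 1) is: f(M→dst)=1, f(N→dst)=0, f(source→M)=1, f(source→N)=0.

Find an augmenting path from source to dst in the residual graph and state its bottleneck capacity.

Residual along source→N→dst: source→N: 4, N→dst: 1.
Bottleneck = min = 1.

source→N→dst, bottleneck 1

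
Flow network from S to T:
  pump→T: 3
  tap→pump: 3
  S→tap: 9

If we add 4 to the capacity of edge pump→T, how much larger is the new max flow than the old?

Original max flow = 3.
Edge pump→T does not cross the min cut (source side {S, tap}), so extra capacity there cannot help.
New max flow = 3. Increase = 0.

0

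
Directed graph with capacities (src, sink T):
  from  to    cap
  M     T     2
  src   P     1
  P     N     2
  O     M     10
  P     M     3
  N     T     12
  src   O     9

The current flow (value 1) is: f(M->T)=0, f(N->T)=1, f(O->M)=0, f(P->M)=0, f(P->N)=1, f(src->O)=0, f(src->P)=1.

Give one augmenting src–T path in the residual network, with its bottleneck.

Residual along src->O->M->T: src->O: 9, O->M: 10, M->T: 2.
Bottleneck = min = 2.

src->O->M->T, bottleneck 2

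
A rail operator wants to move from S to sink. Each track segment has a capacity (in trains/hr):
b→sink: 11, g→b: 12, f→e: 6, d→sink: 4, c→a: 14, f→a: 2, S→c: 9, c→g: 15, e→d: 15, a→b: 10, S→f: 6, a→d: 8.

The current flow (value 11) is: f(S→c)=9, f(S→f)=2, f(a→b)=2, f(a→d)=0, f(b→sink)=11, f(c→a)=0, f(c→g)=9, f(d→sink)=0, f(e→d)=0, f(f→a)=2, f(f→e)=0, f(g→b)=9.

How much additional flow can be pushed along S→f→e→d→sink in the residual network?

4

Residual capacities along the path: S→f: 4, f→e: 6, e→d: 15, d→sink: 4.
Minimum is 4.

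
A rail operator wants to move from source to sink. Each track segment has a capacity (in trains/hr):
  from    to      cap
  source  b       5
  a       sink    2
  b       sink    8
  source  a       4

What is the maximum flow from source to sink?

7

Augment source→b→sink: bottleneck 5. Total 5.
Augment source→a→sink: bottleneck 2. Total 7.
No augmenting path remains in the residual graph.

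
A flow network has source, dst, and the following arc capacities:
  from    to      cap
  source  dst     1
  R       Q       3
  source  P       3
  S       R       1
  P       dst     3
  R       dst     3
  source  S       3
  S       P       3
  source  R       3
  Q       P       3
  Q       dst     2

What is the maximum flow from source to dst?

Augment source->dst: bottleneck 1. Total 1.
Augment source->R->dst: bottleneck 3. Total 4.
Augment source->P->dst: bottleneck 3. Total 7.
Augment source->S->R->Q->dst: bottleneck 1. Total 8.
No augmenting path remains in the residual graph.

8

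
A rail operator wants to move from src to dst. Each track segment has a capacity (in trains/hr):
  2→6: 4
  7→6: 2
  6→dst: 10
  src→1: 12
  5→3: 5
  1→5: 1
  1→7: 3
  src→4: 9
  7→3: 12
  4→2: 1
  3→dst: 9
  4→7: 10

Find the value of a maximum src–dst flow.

Augment src→4→2→6→dst: bottleneck 1. Total 1.
Augment src→4→7→6→dst: bottleneck 2. Total 3.
Augment src→4→7→3→dst: bottleneck 6. Total 9.
Augment src→1→7→3→dst: bottleneck 3. Total 12.
No augmenting path remains in the residual graph.

12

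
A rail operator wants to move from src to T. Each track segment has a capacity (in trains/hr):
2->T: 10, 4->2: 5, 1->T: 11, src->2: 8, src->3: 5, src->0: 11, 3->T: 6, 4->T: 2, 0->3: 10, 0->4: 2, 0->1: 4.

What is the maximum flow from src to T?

Augment src->3->T: bottleneck 5. Total 5.
Augment src->2->T: bottleneck 8. Total 13.
Augment src->0->4->T: bottleneck 2. Total 15.
Augment src->0->1->T: bottleneck 4. Total 19.
Augment src->0->3->T: bottleneck 1. Total 20.
No augmenting path remains in the residual graph.

20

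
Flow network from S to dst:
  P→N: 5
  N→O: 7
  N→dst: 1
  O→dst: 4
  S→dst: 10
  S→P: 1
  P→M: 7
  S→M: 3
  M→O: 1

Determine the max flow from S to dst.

12

Augment S→dst: bottleneck 10. Total 10.
Augment S→P→N→dst: bottleneck 1. Total 11.
Augment S→M→O→dst: bottleneck 1. Total 12.
No augmenting path remains in the residual graph.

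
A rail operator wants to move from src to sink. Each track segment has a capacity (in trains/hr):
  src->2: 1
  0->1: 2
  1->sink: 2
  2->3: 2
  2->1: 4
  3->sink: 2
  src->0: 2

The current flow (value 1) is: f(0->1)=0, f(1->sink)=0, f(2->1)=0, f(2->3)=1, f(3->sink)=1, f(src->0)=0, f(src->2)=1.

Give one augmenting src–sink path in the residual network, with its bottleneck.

Residual along src->0->1->sink: src->0: 2, 0->1: 2, 1->sink: 2.
Bottleneck = min = 2.

src->0->1->sink, bottleneck 2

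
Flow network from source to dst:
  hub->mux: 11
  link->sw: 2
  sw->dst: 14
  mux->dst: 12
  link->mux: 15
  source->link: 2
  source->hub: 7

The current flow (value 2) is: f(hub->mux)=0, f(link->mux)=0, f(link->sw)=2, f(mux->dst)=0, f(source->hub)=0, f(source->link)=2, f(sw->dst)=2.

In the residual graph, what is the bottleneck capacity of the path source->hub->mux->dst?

Residual capacities along the path: source->hub: 7, hub->mux: 11, mux->dst: 12.
Minimum is 7.

7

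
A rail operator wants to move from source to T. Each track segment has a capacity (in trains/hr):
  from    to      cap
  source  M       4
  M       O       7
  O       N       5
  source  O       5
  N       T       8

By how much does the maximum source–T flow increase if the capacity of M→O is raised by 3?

Original max flow = 5.
Edge M→O does not cross the min cut (source side {M, O, source}), so extra capacity there cannot help.
New max flow = 5. Increase = 0.

0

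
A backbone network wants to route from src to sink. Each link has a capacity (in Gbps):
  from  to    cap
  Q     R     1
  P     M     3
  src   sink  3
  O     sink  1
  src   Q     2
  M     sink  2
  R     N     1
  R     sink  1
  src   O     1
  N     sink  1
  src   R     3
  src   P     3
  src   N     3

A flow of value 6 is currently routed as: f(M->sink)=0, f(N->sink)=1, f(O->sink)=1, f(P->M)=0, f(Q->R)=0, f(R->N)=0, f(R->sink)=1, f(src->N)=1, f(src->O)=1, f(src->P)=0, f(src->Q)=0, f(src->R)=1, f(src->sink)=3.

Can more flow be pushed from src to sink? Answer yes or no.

Yes

Residual path src->P->M->sink has bottleneck 2 > 0.
Pushing 2 along it raises the flow to 8, so the given flow is not maximum.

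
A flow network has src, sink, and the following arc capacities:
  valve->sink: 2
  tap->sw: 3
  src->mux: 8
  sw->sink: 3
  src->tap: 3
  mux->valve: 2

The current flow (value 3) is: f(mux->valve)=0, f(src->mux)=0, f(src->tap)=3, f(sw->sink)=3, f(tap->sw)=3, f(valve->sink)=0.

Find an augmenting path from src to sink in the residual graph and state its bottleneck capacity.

src->mux->valve->sink, bottleneck 2

Residual along src->mux->valve->sink: src->mux: 8, mux->valve: 2, valve->sink: 2.
Bottleneck = min = 2.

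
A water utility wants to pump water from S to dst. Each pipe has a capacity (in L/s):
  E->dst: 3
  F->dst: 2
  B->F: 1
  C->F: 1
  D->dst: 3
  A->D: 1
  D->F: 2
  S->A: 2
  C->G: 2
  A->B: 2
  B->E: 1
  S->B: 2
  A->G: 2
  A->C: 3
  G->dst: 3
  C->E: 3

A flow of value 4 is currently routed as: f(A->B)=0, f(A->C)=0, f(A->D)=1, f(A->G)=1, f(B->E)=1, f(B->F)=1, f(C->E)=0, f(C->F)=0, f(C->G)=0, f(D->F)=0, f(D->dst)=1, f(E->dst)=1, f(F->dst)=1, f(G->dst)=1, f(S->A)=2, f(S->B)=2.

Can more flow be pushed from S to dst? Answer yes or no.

Residual reachable from S: {S}; dst is not reachable.
Saturated cut: S->A, S->B with total capacity 4 = current flow value. Flow is maximum.

No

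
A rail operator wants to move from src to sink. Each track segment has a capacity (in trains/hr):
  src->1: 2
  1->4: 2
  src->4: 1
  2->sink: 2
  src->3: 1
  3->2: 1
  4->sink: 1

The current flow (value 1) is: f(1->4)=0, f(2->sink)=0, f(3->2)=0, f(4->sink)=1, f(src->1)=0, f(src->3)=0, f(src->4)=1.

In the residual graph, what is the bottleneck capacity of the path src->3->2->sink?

1

Residual capacities along the path: src->3: 1, 3->2: 1, 2->sink: 2.
Minimum is 1.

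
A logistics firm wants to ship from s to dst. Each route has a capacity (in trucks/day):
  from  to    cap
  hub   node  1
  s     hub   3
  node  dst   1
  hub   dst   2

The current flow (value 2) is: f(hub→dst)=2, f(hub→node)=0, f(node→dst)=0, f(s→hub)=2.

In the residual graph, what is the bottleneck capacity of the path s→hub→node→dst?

1

Residual capacities along the path: s→hub: 1, hub→node: 1, node→dst: 1.
Minimum is 1.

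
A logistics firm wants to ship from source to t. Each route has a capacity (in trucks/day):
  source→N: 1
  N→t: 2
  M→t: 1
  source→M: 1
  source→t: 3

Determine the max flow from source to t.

5

Augment source→t: bottleneck 3. Total 3.
Augment source→N→t: bottleneck 1. Total 4.
Augment source→M→t: bottleneck 1. Total 5.
No augmenting path remains in the residual graph.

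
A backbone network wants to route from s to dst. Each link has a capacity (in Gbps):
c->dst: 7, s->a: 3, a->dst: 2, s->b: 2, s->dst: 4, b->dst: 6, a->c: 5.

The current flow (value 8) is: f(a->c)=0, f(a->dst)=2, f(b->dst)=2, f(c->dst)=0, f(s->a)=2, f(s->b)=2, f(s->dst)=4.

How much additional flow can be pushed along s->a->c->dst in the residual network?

1

Residual capacities along the path: s->a: 1, a->c: 5, c->dst: 7.
Minimum is 1.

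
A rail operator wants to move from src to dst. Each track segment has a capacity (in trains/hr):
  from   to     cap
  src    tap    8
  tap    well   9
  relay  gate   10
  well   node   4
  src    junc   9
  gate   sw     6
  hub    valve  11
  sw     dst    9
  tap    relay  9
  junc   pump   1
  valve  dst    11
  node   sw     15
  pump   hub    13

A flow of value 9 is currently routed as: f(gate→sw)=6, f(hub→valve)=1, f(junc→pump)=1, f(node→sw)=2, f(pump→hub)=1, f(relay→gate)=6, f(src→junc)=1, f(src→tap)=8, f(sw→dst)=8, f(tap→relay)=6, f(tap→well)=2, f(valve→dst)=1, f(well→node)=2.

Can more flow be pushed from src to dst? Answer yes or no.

No

Residual reachable from src: {junc, src}; dst is not reachable.
Saturated cut: junc→pump, src→tap with total capacity 9 = current flow value. Flow is maximum.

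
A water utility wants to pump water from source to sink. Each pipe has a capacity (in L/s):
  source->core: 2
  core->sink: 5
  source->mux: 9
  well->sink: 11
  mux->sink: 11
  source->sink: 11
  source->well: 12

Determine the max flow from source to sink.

Augment source->sink: bottleneck 11. Total 11.
Augment source->core->sink: bottleneck 2. Total 13.
Augment source->well->sink: bottleneck 11. Total 24.
Augment source->mux->sink: bottleneck 9. Total 33.
No augmenting path remains in the residual graph.

33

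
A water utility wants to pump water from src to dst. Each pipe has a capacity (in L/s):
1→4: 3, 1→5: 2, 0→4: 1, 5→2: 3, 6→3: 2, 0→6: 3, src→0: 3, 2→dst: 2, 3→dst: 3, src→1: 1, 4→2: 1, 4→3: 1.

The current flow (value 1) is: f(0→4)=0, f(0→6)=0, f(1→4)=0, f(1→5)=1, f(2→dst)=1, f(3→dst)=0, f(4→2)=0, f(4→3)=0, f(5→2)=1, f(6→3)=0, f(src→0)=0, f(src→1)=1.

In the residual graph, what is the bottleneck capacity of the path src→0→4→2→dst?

1

Residual capacities along the path: src→0: 3, 0→4: 1, 4→2: 1, 2→dst: 1.
Minimum is 1.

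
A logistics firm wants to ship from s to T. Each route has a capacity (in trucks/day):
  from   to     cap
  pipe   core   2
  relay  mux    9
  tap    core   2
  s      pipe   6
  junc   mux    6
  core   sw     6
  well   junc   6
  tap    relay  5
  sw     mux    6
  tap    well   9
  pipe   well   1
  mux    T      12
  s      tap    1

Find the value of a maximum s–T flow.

Augment s->tap->relay->mux->T: bottleneck 1. Total 1.
Augment s->pipe->core->sw->mux->T: bottleneck 2. Total 3.
Augment s->pipe->well->junc->mux->T: bottleneck 1. Total 4.
No augmenting path remains in the residual graph.

4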